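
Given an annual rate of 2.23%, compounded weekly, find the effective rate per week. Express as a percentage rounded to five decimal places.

0.04288%

With a nominal annual rate compounded weekly, the periodic rate is the nominal rate divided by 52.
i = 0.0223 / 52 = 0.0004288 = 0.04288%.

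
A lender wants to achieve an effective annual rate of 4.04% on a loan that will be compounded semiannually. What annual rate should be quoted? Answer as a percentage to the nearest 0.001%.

(1 + r/2)^2 − 1 = 0.0404, so 1 + r/2 = 1.0404^(1/2).
r/2 = 0.020000, so r = 0.040000 = 4.000%.

4.000%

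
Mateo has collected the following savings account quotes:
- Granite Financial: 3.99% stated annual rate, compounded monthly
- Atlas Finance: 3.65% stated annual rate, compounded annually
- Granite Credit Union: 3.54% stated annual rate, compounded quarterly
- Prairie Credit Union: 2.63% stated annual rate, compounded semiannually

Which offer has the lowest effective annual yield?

Granite Financial: (1 + 0.0399/12)^12 − 1 = 4.064%
Atlas Finance: compounded annually, EAR = 3.650%
Granite Credit Union: (1 + 0.0354/4)^4 − 1 = 3.587%
Prairie Credit Union: (1 + 0.0263/2)^2 − 1 = 2.647%
The lowest effective annual rate is Prairie Credit Union at 2.647%.

Prairie Credit Union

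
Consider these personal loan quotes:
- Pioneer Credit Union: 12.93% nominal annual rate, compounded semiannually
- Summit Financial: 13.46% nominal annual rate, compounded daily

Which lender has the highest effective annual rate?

Summit Financial

Pioneer Credit Union: (1 + 0.1293/2)^2 − 1 = 13.348%
Summit Financial: (1 + 0.1346/365)^365 − 1 = 14.405%
The highest effective annual rate is Summit Financial at 14.405%.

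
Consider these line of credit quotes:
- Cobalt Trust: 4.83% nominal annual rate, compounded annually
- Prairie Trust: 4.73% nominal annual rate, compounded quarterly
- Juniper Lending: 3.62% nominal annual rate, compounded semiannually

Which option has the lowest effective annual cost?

Cobalt Trust: compounded annually, EAR = 4.830%
Prairie Trust: (1 + 0.0473/4)^4 − 1 = 4.815%
Juniper Lending: (1 + 0.0362/2)^2 − 1 = 3.653%
The lowest effective annual rate is Juniper Lending at 3.653%.

Juniper Lending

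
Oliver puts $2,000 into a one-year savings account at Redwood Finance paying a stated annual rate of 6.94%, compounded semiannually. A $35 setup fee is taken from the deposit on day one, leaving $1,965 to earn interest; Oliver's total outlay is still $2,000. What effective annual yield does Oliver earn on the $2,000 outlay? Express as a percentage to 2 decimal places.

Value after one year: 1,965 × (1 + 0.0694/2)^2 = 1,965 × 1.070604 = $2,103.74.
Effective yield on the $2,000 outlay: 2,103.74 / 2,000 − 1 = 0.051869 = 5.19%.

5.19%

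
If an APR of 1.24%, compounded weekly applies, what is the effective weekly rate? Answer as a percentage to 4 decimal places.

With a nominal annual rate compounded weekly, the periodic rate is the nominal rate divided by 52.
i = 0.0124 / 52 = 0.0002385 = 0.0238%.

0.0238%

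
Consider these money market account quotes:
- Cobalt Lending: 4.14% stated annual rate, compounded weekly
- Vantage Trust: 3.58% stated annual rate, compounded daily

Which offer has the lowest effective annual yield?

Cobalt Lending: (1 + 0.0414/52)^52 − 1 = 4.225%
Vantage Trust: (1 + 0.0358/365)^365 − 1 = 3.645%
The lowest effective annual rate is Vantage Trust at 3.645%.

Vantage Trust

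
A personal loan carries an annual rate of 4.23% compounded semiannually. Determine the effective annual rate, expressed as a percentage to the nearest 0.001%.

EAR = (1 + 0.0423/2)^2 − 1.
= 1.042747 − 1 = 4.275%.

4.275%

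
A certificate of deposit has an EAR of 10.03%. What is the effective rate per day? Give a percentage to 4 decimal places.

The per-day rate i satisfies (1 + i)^365 = 1 + 0.1003.
i = 1.1003^(1/365) − 1 = 0.0002619 = 0.0262%.

0.0262%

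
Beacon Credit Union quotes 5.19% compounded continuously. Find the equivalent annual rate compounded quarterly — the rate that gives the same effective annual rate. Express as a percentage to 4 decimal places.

EAR under continuous compounding: e^0.0519 − 1 = 0.053270.
Solve (1 + r/4)^4 = 1.053270: r/4 = 1.053270^(1/4) − 1 = 0.013060, so r = 0.052238 = 5.2238%.

5.2238%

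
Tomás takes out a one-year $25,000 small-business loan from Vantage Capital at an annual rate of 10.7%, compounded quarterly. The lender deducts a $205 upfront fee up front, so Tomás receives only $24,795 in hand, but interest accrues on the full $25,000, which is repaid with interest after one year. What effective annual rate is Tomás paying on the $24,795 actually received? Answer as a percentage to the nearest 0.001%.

Amount owed after one year: 25,000 × (1 + 0.107/4)^4 = 25,000 × 1.111370 = $27,784.26.
Effective rate on net proceeds: 27,784.26 / 24,795 − 1 = 0.120559 = 12.056%.

12.056%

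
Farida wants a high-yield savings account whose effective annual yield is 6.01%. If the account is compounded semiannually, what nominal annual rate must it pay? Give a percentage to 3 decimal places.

(1 + r/2)^2 − 1 = 0.0601, so 1 + r/2 = 1.0601^(1/2).
r/2 = 0.029612, so r = 0.059223 = 5.922%.

5.922%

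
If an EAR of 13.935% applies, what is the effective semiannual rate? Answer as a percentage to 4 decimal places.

6.7403%

The per-half-year rate i satisfies (1 + i)^2 = 1 + 0.13935.
i = 1.13935^(1/2) − 1 = 0.0674034 = 6.7403%.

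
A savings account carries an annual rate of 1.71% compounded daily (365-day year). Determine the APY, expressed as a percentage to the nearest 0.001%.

1.725%

EAR = (1 + 0.0171/365)^365 − 1.
= 1.017247 − 1 = 1.725%.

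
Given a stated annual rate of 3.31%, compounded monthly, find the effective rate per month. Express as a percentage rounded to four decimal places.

0.2758%

With a nominal annual rate compounded monthly, the periodic rate is the nominal rate divided by 12.
i = 0.0331 / 12 = 0.0027583 = 0.2758%.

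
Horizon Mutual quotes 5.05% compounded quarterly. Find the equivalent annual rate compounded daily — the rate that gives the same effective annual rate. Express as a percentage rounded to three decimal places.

5.019%

EAR = (1 + 0.0505/4)^4 − 1 = 0.051464.
Solve (1 + r/365)^365 = 1.051464: r/365 = 1.051464^(1/365) − 1 = 0.000137, so r = 0.050187 = 5.019%.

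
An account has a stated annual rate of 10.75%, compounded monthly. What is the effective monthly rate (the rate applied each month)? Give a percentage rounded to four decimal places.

0.8958%

With a nominal annual rate compounded monthly, the periodic rate is the nominal rate divided by 12.
i = 0.1075 / 12 = 0.0089583 = 0.8958%.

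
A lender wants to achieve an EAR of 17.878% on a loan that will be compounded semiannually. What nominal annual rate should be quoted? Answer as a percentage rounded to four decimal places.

17.1433%

(1 + r/2)^2 − 1 = 0.17878, so 1 + r/2 = 1.17878^(1/2).
r/2 = 0.085716, so r = 0.171433 = 17.1433%.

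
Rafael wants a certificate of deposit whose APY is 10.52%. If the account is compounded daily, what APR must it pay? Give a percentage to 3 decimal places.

10.004%

(1 + r/365)^365 − 1 = 0.1052, so 1 + r/365 = 1.1052^(1/365).
r/365 = 0.000274, so r = 0.100040 = 10.004%.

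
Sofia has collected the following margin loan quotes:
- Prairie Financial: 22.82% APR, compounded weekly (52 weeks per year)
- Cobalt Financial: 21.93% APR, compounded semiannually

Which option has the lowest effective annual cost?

Cobalt Financial

Prairie Financial: (1 + 0.2282/52)^52 − 1 = 25.571%
Cobalt Financial: (1 + 0.2193/2)^2 − 1 = 23.132%
The lowest effective annual rate is Cobalt Financial at 23.132%.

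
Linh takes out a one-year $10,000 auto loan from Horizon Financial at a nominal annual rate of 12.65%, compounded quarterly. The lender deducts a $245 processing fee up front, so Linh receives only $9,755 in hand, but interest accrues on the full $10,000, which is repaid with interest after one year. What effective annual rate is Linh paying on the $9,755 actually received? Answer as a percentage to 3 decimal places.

Amount owed after one year: 10,000 × (1 + 0.1265/4)^4 = 10,000 × 1.132628 = $11,326.28.
Effective rate on net proceeds: 11,326.28 / 9,755 − 1 = 0.161075 = 16.107%.

16.107%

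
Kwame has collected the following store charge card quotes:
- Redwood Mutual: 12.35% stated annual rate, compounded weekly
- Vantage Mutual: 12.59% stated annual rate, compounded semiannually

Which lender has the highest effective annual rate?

Redwood Mutual: (1 + 0.1235/52)^52 − 1 = 13.128%
Vantage Mutual: (1 + 0.1259/2)^2 − 1 = 12.986%
The highest effective annual rate is Redwood Mutual at 13.128%.

Redwood Mutual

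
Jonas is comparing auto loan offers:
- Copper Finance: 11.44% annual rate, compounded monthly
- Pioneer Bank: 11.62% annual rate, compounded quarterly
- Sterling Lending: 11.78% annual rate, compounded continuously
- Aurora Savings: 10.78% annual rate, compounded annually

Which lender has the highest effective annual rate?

Copper Finance: (1 + 0.1144/12)^12 − 1 = 12.059%
Pioneer Bank: (1 + 0.1162/4)^4 − 1 = 12.136%
Sterling Lending: e^0.1178 − 1 = 12.502%
Aurora Savings: compounded annually, EAR = 10.780%
The highest effective annual rate is Sterling Lending at 12.502%.

Sterling Lending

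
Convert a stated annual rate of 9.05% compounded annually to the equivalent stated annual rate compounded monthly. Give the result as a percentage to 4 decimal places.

8.6950%

Compounded annually, EAR = nominal = 0.090500.
Solve (1 + r/12)^12 = 1.090500: r/12 = 1.090500^(1/12) − 1 = 0.007246, so r = 0.086950 = 8.6950%.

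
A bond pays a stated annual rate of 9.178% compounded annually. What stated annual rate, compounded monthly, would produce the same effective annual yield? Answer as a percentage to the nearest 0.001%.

Compounded annually, EAR = nominal = 0.091780.
Solve (1 + r/12)^12 = 1.091780: r/12 = 1.091780^(1/12) − 1 = 0.007344, so r = 0.088131 = 8.813%.

8.813%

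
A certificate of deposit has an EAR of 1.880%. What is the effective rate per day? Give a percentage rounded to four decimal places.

The per-day rate i satisfies (1 + i)^365 = 1 + 0.01880.
i = 1.01880^(1/365) − 1 = 0.0000510 = 0.0051%.

0.0051%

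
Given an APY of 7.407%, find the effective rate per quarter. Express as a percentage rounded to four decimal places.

The per-quarter rate i satisfies (1 + i)^4 = 1 + 0.07407.
i = 1.07407^(1/4) − 1 = 0.0180243 = 1.8024%.

1.8024%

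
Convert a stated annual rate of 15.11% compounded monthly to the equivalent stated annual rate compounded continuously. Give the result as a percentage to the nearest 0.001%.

EAR = (1 + 0.1511/12)^12 − 1 = 0.162016.
Equivalent continuous rate: r = ln(1 + 0.162016) = 0.150157 = 15.016%.

15.016%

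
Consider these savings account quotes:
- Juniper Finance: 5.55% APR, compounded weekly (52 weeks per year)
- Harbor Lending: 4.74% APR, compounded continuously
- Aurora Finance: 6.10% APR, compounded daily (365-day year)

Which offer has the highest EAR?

Juniper Finance: (1 + 0.0555/52)^52 − 1 = 5.704%
Harbor Lending: e^0.0474 − 1 = 4.854%
Aurora Finance: (1 + 0.0610/365)^365 − 1 = 6.289%
The highest effective annual rate is Aurora Finance at 6.289%.

Aurora Finance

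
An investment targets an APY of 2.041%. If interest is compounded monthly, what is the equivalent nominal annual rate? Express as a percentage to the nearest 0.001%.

(1 + r/12)^12 − 1 = 0.02041, so 1 + r/12 = 1.02041^(1/12).
r/12 = 0.001685, so r = 0.020222 = 2.022%.

2.022%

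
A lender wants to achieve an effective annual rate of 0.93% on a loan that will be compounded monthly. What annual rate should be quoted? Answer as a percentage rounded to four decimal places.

0.9261%

(1 + r/12)^12 − 1 = 0.0093, so 1 + r/12 = 1.0093^(1/12).
r/12 = 0.000772, so r = 0.009261 = 0.9261%.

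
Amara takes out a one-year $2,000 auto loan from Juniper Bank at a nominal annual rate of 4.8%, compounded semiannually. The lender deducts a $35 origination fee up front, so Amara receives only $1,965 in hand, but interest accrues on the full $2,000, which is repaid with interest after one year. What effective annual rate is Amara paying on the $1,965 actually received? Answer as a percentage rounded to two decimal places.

Amount owed after one year: 2,000 × (1 + 0.048/2)^2 = 2,000 × 1.048576 = $2,097.15.
Effective rate on net proceeds: 2,097.15 / 1,965 − 1 = 0.067253 = 6.73%.

6.73%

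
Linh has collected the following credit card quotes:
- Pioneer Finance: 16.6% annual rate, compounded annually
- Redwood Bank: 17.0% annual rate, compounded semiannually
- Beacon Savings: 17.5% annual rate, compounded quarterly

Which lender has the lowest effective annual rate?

Pioneer Finance

Pioneer Finance: compounded annually, EAR = 16.600%
Redwood Bank: (1 + 0.170/2)^2 − 1 = 17.722%
Beacon Savings: (1 + 0.175/4)^4 − 1 = 18.682%
The lowest effective annual rate is Pioneer Finance at 16.600%.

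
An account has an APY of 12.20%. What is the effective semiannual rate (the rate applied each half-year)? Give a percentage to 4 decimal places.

The per-half-year rate i satisfies (1 + i)^2 = 1 + 0.1220.
i = 1.1220^(1/2) − 1 = 0.0592450 = 5.9245%.

5.9245%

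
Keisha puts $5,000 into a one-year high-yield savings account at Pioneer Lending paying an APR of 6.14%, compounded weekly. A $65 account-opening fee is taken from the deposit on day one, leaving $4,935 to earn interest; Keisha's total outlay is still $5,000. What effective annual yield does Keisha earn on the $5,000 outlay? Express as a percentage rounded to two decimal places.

Value after one year: 4,935 × (1 + 0.0614/52)^52 = 4,935 × 1.063286 = $5,247.31.
Effective yield on the $5,000 outlay: 5,247.31 / 5,000 − 1 = 0.049463 = 4.95%.

4.95%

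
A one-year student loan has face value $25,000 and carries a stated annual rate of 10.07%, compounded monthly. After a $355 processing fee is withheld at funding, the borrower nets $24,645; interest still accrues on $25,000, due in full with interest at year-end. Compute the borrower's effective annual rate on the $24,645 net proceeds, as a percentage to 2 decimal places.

Amount owed after one year: 25,000 × (1 + 0.1007/12)^12 = 25,000 × 1.105480 = $27,637.01.
Effective rate on net proceeds: 27,637.01 / 24,645 − 1 = 0.121404 = 12.14%.

12.14%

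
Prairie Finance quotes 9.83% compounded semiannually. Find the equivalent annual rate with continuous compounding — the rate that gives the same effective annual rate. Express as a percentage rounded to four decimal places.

9.5961%

EAR = (1 + 0.0983/2)^2 − 1 = 0.100716.
Equivalent continuous rate: r = ln(1 + 0.100716) = 0.095961 = 9.5961%.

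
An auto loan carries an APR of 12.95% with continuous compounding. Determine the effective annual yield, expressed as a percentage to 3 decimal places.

13.826%

With continuous compounding, EAR = e^0.1295 − 1.
e^0.1295 = 1.138259, so EAR = 0.138259 = 13.826%.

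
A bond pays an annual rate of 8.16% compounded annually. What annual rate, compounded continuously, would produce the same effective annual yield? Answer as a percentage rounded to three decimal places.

Compounded annually, EAR = nominal = 0.081600.
Equivalent continuous rate: r = ln(1 + 0.081600) = 0.078441 = 7.844%.

7.844%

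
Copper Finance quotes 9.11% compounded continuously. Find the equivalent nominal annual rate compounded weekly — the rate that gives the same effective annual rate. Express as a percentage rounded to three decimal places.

9.118%

EAR under continuous compounding: e^0.0911 − 1 = 0.095379.
Solve (1 + r/52)^52 = 1.095379: r/52 = 1.095379^(1/52) − 1 = 0.001753, so r = 0.091180 = 9.118%.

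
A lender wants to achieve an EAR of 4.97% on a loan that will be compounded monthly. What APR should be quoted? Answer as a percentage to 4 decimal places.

(1 + r/12)^12 − 1 = 0.0497, so 1 + r/12 = 1.0497^(1/12).
r/12 = 0.004050, so r = 0.048603 = 4.8603%.

4.8603%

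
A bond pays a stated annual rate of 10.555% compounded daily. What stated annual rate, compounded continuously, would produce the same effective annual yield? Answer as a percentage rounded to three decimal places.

10.553%

EAR = (1 + 0.10555/365)^365 − 1 = 0.111305.
Equivalent continuous rate: r = ln(1 + 0.111305) = 0.105535 = 10.553%.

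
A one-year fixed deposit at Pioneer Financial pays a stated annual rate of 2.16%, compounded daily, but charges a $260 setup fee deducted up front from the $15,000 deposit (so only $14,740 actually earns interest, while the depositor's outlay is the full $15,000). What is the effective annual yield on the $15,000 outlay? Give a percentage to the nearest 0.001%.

Value after one year: 14,740 × (1 + 0.0216/365)^365 = 14,740 × 1.021834 = $15,061.84.
Effective yield on the $15,000 outlay: 15,061.84 / 15,000 − 1 = 0.004123 = 0.412%.

0.412%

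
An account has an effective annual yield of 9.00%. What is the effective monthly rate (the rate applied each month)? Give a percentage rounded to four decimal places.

The per-month rate i satisfies (1 + i)^12 = 1 + 0.0900.
i = 1.0900^(1/12) − 1 = 0.0072073 = 0.7207%.

0.7207%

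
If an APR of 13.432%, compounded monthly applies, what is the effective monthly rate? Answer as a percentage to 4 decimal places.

With a nominal annual rate compounded monthly, the periodic rate is the nominal rate divided by 12.
i = 0.13432 / 12 = 0.0111933 = 1.1193%.

1.1193%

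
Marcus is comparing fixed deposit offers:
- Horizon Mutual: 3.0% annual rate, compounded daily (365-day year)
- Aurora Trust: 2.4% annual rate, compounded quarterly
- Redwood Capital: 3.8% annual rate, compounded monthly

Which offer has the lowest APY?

Horizon Mutual: (1 + 0.030/365)^365 − 1 = 3.045%
Aurora Trust: (1 + 0.024/4)^4 − 1 = 2.422%
Redwood Capital: (1 + 0.038/12)^12 − 1 = 3.867%
The lowest effective annual rate is Aurora Trust at 2.422%.

Aurora Trust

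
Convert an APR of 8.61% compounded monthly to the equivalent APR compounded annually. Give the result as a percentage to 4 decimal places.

EAR = (1 + 0.0861/12)^12 − 1 = 0.089580.
Compounded annually, the equivalent nominal rate is the EAR itself: 8.9580%.

8.9580%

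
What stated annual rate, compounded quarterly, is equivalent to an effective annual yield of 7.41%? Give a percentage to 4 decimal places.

7.2126%

(1 + r/4)^4 − 1 = 0.0741, so 1 + r/4 = 1.0741^(1/4).
r/4 = 0.018031, so r = 0.072126 = 7.2126%.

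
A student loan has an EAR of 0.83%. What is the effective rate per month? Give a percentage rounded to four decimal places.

0.0689%

The per-month rate i satisfies (1 + i)^12 = 1 + 0.0083.
i = 1.0083^(1/12) − 1 = 0.0006890 = 0.0689%.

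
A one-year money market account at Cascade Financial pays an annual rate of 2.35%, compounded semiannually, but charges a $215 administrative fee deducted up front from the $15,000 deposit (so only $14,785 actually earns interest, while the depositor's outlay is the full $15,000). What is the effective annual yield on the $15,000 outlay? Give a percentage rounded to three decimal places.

Value after one year: 14,785 × (1 + 0.0235/2)^2 = 14,785 × 1.023638 = $15,134.49.
Effective yield on the $15,000 outlay: 15,134.49 / 15,000 − 1 = 0.008966 = 0.897%.

0.897%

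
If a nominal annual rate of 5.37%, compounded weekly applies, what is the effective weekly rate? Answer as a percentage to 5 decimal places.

With a nominal annual rate compounded weekly, the periodic rate is the nominal rate divided by 52.
i = 0.0537 / 52 = 0.0010327 = 0.10327%.

0.10327%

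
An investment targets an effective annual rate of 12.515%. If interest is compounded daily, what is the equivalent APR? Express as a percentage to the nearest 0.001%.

11.794%

(1 + r/365)^365 − 1 = 0.12515, so 1 + r/365 = 1.12515^(1/365).
r/365 = 0.000323, so r = 0.117935 = 11.794%.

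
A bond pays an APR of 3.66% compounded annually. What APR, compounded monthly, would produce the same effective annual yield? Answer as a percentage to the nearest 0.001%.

Compounded annually, EAR = nominal = 0.036600.
Solve (1 + r/12)^12 = 1.036600: r/12 = 1.036600^(1/12) − 1 = 0.003000, so r = 0.036000 = 3.600%.

3.600%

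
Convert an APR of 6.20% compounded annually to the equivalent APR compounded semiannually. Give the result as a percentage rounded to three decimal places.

Compounded annually, EAR = nominal = 0.062000.
Solve (1 + r/2)^2 = 1.062000: r/2 = 1.062000^(1/2) − 1 = 0.030534, so r = 0.061068 = 6.107%.

6.107%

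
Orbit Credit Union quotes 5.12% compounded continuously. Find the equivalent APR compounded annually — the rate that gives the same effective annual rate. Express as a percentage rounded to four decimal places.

EAR under continuous compounding: e^0.0512 − 1 = 0.052533.
Compounded annually, the equivalent nominal rate is the EAR itself: 5.2533%.

5.2533%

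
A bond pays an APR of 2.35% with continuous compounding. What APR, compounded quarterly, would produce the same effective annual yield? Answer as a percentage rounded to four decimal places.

2.3569%

EAR under continuous compounding: e^0.0235 − 1 = 0.023778.
Solve (1 + r/4)^4 = 1.023778: r/4 = 1.023778^(1/4) − 1 = 0.005892, so r = 0.023569 = 2.3569%.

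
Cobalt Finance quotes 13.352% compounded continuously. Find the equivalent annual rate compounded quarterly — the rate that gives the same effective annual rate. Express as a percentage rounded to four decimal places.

13.5773%

EAR under continuous compounding: e^0.13352 − 1 = 0.142844.
Solve (1 + r/4)^4 = 1.142844: r/4 = 1.142844^(1/4) − 1 = 0.033943, so r = 0.135773 = 13.5773%.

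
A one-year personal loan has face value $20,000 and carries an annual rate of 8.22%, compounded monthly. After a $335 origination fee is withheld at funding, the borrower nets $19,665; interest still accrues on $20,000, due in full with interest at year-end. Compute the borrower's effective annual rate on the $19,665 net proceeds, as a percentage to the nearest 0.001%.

10.386%

Amount owed after one year: 20,000 × (1 + 0.0822/12)^12 = 20,000 × 1.085369 = $21,707.37.
Effective rate on net proceeds: 21,707.37 / 19,665 − 1 = 0.103858 = 10.386%.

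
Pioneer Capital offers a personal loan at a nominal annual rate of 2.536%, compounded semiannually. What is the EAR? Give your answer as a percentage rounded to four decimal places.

2.5521%

EAR = (1 + 0.02536/2)^2 − 1.
= (1 + 0.012680)^2 − 1 = 1.025521 − 1 = 2.5521%.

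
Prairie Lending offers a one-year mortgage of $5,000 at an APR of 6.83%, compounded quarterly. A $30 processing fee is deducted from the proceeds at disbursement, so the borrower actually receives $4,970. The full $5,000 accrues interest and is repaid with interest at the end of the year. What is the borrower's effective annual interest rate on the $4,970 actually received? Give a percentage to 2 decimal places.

7.65%

Amount owed after one year: 5,000 × (1 + 0.0683/4)^4 = 5,000 × 1.070069 = $5,350.35.
Effective rate on net proceeds: 5,350.35 / 4,970 − 1 = 0.076529 = 7.65%.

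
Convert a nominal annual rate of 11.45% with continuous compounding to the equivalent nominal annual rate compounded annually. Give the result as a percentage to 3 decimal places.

EAR under continuous compounding: e^0.1145 − 1 = 0.121313.
Compounded annually, the equivalent nominal rate is the EAR itself: 12.131%.

12.131%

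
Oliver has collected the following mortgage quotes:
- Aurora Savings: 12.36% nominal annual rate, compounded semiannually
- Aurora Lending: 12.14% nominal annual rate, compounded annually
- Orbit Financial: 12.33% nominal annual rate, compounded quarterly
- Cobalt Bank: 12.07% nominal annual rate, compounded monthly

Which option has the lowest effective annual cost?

Aurora Lending

Aurora Savings: (1 + 0.1236/2)^2 − 1 = 12.742%
Aurora Lending: compounded annually, EAR = 12.140%
Orbit Financial: (1 + 0.1233/4)^4 − 1 = 12.912%
Cobalt Bank: (1 + 0.1207/12)^12 − 1 = 12.761%
The lowest effective annual rate is Aurora Lending at 12.140%.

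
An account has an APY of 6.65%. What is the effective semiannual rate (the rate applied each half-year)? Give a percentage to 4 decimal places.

The per-half-year rate i satisfies (1 + i)^2 = 1 + 0.0665.
i = 1.0665^(1/2) − 1 = 0.0327149 = 3.2715%.

3.2715%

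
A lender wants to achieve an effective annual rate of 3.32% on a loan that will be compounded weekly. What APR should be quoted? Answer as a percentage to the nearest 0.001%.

(1 + r/52)^52 − 1 = 0.0332, so 1 + r/52 = 1.0332^(1/52).
r/52 = 0.000628, so r = 0.032671 = 3.267%.

3.267%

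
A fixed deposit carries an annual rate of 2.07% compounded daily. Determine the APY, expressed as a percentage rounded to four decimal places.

2.0915%

EAR = (1 + 0.0207/365)^365 − 1.
= (1 + 0.000057)^365 − 1 = 1.020915 − 1 = 2.0915%.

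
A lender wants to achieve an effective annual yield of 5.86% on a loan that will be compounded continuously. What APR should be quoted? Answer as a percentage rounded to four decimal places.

Continuous: nominal r satisfies e^r − 1 = 0.0586.
r = ln(1 + 0.0586) = ln(1.0586) = 0.056947 = 5.6947%.

5.6947%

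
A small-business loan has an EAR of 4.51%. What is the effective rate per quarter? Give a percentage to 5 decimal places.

1.10892%

The per-quarter rate i satisfies (1 + i)^4 = 1 + 0.0451.
i = 1.0451^(1/4) − 1 = 0.0110892 = 1.10892%.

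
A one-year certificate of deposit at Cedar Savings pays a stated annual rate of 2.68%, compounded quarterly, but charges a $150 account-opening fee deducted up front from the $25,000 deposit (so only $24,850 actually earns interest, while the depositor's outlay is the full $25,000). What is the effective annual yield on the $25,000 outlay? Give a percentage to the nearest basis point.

Value after one year: 24,850 × (1 + 0.0268/4)^4 = 24,850 × 1.027071 = $25,522.70.
Effective yield on the $25,000 outlay: 25,522.70 / 25,000 − 1 = 0.020908 = 2.09%.

2.09%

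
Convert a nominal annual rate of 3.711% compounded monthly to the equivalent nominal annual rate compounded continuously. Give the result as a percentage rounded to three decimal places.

EAR = (1 + 0.03711/12)^12 − 1 = 0.037748.
Equivalent continuous rate: r = ln(1 + 0.037748) = 0.037053 = 3.705%.

3.705%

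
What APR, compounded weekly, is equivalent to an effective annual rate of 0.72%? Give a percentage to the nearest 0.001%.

0.717%

(1 + r/52)^52 − 1 = 0.0072, so 1 + r/52 = 1.0072^(1/52).
r/52 = 0.000138, so r = 0.007175 = 0.717%.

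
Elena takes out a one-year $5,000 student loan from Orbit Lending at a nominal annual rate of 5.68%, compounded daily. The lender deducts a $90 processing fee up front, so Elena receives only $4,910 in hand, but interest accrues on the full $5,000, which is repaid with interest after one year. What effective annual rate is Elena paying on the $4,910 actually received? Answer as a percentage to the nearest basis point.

Amount owed after one year: 5,000 × (1 + 0.0568/365)^365 = 5,000 × 1.058439 = $5,292.20.
Effective rate on net proceeds: 5,292.20 / 4,910 − 1 = 0.077841 = 7.78%.

7.78%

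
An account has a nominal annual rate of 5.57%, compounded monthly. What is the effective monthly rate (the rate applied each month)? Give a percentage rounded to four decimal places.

0.4642%

With a nominal annual rate compounded monthly, the periodic rate is the nominal rate divided by 12.
i = 0.0557 / 12 = 0.0046417 = 0.4642%.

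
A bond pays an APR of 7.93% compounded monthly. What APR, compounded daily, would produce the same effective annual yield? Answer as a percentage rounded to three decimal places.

7.905%

EAR = (1 + 0.0793/12)^12 − 1 = 0.082247.
Solve (1 + r/365)^365 = 1.082247: r/365 = 1.082247^(1/365) − 1 = 0.000217, so r = 0.079048 = 7.905%.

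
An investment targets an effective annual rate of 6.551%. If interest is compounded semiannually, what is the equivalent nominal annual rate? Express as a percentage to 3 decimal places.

(1 + r/2)^2 − 1 = 0.06551, so 1 + r/2 = 1.06551^(1/2).
r/2 = 0.032235, so r = 0.064471 = 6.447%.

6.447%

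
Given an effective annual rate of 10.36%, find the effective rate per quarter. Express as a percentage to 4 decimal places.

The per-quarter rate i satisfies (1 + i)^4 = 1 + 0.1036.
i = 1.1036^(1/4) − 1 = 0.0249506 = 2.4951%.

2.4951%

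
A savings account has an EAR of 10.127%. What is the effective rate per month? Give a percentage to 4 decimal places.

The per-month rate i satisfies (1 + i)^12 = 1 + 0.10127.
i = 1.10127^(1/12) − 1 = 0.0080711 = 0.8071%.

0.8071%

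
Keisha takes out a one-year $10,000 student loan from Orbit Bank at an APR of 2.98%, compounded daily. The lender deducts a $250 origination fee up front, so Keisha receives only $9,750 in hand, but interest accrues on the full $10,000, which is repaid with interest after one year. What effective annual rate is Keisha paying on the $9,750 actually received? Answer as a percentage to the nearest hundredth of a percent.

Amount owed after one year: 10,000 × (1 + 0.0298/365)^365 = 10,000 × 1.030247 = $10,302.47.
Effective rate on net proceeds: 10,302.47 / 9,750 − 1 = 0.056664 = 5.67%.

5.67%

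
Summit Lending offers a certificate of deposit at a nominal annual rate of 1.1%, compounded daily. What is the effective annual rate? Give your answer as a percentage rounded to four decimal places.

EAR = (1 + 0.011/365)^365 − 1.
= (1 + 0.000030)^365 − 1 = 1.011061 − 1 = 1.1061%.

1.1061%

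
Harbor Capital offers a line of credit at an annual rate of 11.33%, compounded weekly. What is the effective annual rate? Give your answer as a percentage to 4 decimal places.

EAR = (1 + 0.1133/52)^52 − 1.
= 1.119830 − 1 = 11.9830%.

11.9830%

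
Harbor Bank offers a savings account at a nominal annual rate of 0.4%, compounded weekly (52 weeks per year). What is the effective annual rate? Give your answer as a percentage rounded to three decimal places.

EAR = (1 + 0.004/52)^52 − 1.
= 1.004008 − 1 = 0.401%.

0.401%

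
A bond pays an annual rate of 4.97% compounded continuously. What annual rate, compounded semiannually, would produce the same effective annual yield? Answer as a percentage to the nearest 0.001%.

EAR under continuous compounding: e^0.0497 − 1 = 0.050956.
Solve (1 + r/2)^2 = 1.050956: r/2 = 1.050956^(1/2) − 1 = 0.025161, so r = 0.050323 = 5.032%.

5.032%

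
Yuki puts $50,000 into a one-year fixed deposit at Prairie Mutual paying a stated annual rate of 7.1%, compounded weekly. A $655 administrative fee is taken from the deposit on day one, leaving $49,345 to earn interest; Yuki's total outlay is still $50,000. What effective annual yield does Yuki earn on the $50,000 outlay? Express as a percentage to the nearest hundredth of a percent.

Value after one year: 49,345 × (1 + 0.071/52)^52 = 49,345 × 1.073529 = $52,973.30.
Effective yield on the $50,000 outlay: 52,973.30 / 50,000 − 1 = 0.059466 = 5.95%.

5.95%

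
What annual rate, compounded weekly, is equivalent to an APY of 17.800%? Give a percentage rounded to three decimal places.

16.408%

(1 + r/52)^52 − 1 = 0.17800, so 1 + r/52 = 1.17800^(1/52).
r/52 = 0.003155, so r = 0.164076 = 16.408%.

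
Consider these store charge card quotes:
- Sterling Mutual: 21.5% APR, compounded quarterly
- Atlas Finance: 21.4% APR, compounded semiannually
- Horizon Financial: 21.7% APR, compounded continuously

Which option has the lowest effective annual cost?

Sterling Mutual: (1 + 0.215/4)^4 − 1 = 23.296%
Atlas Finance: (1 + 0.214/2)^2 − 1 = 22.545%
Horizon Financial: e^0.217 − 1 = 24.234%
The lowest effective annual rate is Atlas Finance at 22.545%.

Atlas Finance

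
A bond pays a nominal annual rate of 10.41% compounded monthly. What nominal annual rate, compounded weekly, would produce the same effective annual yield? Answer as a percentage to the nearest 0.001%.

EAR = (1 + 0.1041/12)^12 − 1 = 0.109213.
Solve (1 + r/52)^52 = 1.109213: r/52 = 1.109213^(1/52) − 1 = 0.001995, so r = 0.103754 = 10.375%.

10.375%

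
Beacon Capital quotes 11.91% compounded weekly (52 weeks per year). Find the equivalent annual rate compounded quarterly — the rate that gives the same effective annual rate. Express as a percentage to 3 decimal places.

EAR = (1 + 0.1191/52)^52 − 1 = 0.126329.
Solve (1 + r/4)^4 = 1.126329: r/4 = 1.126329^(1/4) − 1 = 0.030188, so r = 0.120751 = 12.075%.

12.075%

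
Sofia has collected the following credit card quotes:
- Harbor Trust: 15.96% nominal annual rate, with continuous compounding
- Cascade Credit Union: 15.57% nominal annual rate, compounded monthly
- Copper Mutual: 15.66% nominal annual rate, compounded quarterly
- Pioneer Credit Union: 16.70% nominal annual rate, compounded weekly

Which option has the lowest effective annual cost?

Copper Mutual

Harbor Trust: e^0.1596 − 1 = 17.304%
Cascade Credit Union: (1 + 0.1557/12)^12 − 1 = 16.731%
Copper Mutual: (1 + 0.1566/4)^4 − 1 = 16.604%
Pioneer Credit Union: (1 + 0.1670/52)^52 − 1 = 18.144%
The lowest effective annual rate is Copper Mutual at 16.604%.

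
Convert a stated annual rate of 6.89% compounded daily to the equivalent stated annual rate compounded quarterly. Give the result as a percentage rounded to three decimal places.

EAR = (1 + 0.0689/365)^365 − 1 = 0.071322.
Solve (1 + r/4)^4 = 1.071322: r/4 = 1.071322^(1/4) − 1 = 0.017373, so r = 0.069490 = 6.949%.

6.949%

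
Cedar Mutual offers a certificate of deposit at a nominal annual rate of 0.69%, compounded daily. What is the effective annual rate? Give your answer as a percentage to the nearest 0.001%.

0.692%

EAR = (1 + 0.0069/365)^365 − 1.
= 1.006924 − 1 = 0.692%.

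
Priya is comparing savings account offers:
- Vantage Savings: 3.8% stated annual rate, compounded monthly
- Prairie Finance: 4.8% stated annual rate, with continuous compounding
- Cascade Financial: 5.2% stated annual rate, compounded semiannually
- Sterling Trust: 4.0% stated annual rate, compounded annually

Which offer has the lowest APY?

Vantage Savings

Vantage Savings: (1 + 0.038/12)^12 − 1 = 3.867%
Prairie Finance: e^0.048 − 1 = 4.917%
Cascade Financial: (1 + 0.052/2)^2 − 1 = 5.268%
Sterling Trust: compounded annually, EAR = 4.000%
The lowest effective annual rate is Vantage Savings at 3.867%.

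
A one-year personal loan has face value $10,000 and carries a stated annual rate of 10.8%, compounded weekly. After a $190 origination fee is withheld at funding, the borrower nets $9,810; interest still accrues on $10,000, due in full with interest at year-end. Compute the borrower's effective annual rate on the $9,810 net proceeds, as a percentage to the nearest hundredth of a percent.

Amount owed after one year: 10,000 × (1 + 0.108/52)^52 = 10,000 × 1.113923 = $11,139.23.
Effective rate on net proceeds: 11,139.23 / 9,810 − 1 = 0.135497 = 13.55%.

13.55%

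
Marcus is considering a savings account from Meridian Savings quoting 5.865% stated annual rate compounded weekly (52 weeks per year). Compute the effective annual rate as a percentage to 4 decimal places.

EAR = (1 + 0.05865/52)^52 − 1.
= (1 + 0.001128)^52 − 1 = 1.060369 − 1 = 6.0369%.

6.0369%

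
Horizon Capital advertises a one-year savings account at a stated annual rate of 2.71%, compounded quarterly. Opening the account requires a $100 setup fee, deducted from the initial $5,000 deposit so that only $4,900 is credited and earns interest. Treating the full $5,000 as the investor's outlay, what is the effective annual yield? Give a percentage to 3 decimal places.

Value after one year: 4,900 × (1 + 0.0271/4)^4 = 4,900 × 1.027377 = $5,034.15.
Effective yield on the $5,000 outlay: 5,034.15 / 5,000 − 1 = 0.006829 = 0.683%.

0.683%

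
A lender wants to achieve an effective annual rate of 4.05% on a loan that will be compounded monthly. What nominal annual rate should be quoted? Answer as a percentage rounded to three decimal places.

3.977%

(1 + r/12)^12 − 1 = 0.0405, so 1 + r/12 = 1.0405^(1/12).
r/12 = 0.003314, so r = 0.039767 = 3.977%.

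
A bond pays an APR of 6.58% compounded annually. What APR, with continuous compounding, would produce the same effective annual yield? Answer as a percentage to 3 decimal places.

Compounded annually, EAR = nominal = 0.065800.
Equivalent continuous rate: r = ln(1 + 0.065800) = 0.063726 = 6.373%.

6.373%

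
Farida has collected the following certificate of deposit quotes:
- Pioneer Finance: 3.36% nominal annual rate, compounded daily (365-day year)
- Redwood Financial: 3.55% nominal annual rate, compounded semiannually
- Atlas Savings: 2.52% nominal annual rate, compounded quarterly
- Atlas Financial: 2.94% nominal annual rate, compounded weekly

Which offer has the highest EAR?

Redwood Financial

Pioneer Finance: (1 + 0.0336/365)^365 − 1 = 3.417%
Redwood Financial: (1 + 0.0355/2)^2 − 1 = 3.582%
Atlas Savings: (1 + 0.0252/4)^4 − 1 = 2.544%
Atlas Financial: (1 + 0.0294/52)^52 − 1 = 2.983%
The highest effective annual rate is Redwood Financial at 3.582%.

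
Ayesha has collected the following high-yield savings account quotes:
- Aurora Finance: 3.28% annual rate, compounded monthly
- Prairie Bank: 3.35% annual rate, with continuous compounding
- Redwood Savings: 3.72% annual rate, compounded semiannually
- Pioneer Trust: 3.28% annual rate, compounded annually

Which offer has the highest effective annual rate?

Redwood Savings

Aurora Finance: (1 + 0.0328/12)^12 − 1 = 3.330%
Prairie Bank: e^0.0335 − 1 = 3.407%
Redwood Savings: (1 + 0.0372/2)^2 − 1 = 3.755%
Pioneer Trust: compounded annually, EAR = 3.280%
The highest effective annual rate is Redwood Savings at 3.755%.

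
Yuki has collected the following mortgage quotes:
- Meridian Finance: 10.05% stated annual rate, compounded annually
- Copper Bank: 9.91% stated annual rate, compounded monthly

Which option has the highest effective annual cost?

Copper Bank

Meridian Finance: compounded annually, EAR = 10.050%
Copper Bank: (1 + 0.0991/12)^12 − 1 = 10.373%
The highest effective annual rate is Copper Bank at 10.373%.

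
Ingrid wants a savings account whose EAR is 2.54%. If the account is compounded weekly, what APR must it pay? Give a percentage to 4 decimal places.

2.5089%

(1 + r/52)^52 − 1 = 0.0254, so 1 + r/52 = 1.0254^(1/52).
r/52 = 0.000482, so r = 0.025089 = 2.5089%.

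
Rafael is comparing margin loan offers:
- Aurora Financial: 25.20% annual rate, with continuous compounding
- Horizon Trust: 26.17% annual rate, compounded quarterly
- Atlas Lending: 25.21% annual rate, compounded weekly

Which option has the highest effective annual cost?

Horizon Trust

Aurora Financial: e^0.2520 − 1 = 28.660%
Horizon Trust: (1 + 0.2617/4)^4 − 1 = 28.852%
Atlas Lending: (1 + 0.2521/52)^52 − 1 = 28.594%
The highest effective annual rate is Horizon Trust at 28.852%.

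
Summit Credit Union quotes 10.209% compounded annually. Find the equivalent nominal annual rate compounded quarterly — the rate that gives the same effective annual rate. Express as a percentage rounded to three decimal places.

Compounded annually, EAR = nominal = 0.102090.
Solve (1 + r/4)^4 = 1.102090: r/4 = 1.102090^(1/4) − 1 = 0.024600, so r = 0.098399 = 9.840%.

9.840%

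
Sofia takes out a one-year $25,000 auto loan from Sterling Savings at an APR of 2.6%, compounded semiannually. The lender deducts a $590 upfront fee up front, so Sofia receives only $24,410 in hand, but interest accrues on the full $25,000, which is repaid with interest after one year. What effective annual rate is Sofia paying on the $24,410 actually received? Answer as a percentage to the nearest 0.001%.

5.097%

Amount owed after one year: 25,000 × (1 + 0.026/2)^2 = 25,000 × 1.026169 = $25,654.22.
Effective rate on net proceeds: 25,654.22 / 24,410 − 1 = 0.050972 = 5.097%.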